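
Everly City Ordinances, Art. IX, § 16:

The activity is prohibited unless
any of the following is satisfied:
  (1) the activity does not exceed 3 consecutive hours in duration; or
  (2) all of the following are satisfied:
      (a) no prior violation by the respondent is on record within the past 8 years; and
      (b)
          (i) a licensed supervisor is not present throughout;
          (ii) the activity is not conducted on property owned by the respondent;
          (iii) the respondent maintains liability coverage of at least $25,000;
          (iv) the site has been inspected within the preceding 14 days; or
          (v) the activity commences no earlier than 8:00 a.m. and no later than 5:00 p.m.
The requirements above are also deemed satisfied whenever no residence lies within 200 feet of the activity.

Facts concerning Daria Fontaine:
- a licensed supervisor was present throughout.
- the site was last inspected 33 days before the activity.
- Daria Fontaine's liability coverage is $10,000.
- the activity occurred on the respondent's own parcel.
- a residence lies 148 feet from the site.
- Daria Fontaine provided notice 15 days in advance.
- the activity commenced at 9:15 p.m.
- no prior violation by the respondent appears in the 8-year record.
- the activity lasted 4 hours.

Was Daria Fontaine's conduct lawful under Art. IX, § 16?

No — unlawful.

(1) ≤ 3 hrs duration — not met.
(a) no prior violation — met.
(i) not (supervisor present) — not satisfied.
(ii) not (own property) — not satisfied.
(iii) coverage ≥ $25,000 — fails.
(iv) site inspected — not met.
(v) start within hours — fails.
(b): F OR F OR F OR F OR F → false.
(2) = T AND F = false.
So Overall is not satisfied (F OR F).
Exception (no residence in 200 ft) — not satisfied.
Result: main false OR exception false → false.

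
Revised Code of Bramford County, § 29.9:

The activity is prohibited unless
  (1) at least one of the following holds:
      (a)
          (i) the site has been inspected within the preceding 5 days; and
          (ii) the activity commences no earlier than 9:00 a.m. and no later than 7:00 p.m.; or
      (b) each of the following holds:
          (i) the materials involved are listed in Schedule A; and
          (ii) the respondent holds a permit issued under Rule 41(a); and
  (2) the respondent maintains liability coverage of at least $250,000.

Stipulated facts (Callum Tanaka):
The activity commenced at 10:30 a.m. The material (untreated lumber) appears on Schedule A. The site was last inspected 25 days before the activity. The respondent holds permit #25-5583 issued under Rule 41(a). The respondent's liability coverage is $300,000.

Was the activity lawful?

(i) site inspected — fails.
(ii) start within hours — holds.
(a): F AND T → false.
(i) Schedule A material — satisfied.
(ii) holds permit — satisfied.
So (b) is satisfied (T AND T).
(1): F OR T → true.
(2) coverage ≥ $250,000 — met.
So Overall is satisfied (T AND T).

Yes — lawful.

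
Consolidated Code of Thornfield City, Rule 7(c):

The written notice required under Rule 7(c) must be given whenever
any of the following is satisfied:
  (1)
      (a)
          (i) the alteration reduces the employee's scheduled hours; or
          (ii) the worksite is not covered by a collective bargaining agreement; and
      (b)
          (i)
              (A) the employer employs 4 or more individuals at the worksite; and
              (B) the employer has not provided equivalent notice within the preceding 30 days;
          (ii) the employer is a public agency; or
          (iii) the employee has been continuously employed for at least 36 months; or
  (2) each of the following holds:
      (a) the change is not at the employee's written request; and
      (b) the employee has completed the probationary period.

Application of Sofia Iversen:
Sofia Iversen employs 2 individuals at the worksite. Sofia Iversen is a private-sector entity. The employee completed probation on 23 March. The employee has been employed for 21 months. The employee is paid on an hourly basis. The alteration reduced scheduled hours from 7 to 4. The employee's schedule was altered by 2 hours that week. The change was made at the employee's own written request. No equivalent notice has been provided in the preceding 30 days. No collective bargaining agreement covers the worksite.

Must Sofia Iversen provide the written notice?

No — not required.

(i) hours reduced — holds.
(ii) no CBA — satisfied.
(a): T OR T → true.
(A) ≥ 4 at site — not met.
(B) no recent notice — satisfied.
(i): F AND T → false.
(ii) public agency — not satisfied.
(iii) tenure ≥ 36 mo. — not satisfied.
(b) = F OR F OR F = false.
(1): T AND F → false.
(a) not employee-requested — not satisfied.
(b) past probation — holds.
(2): F AND T → false.
Overall: F OR F → false.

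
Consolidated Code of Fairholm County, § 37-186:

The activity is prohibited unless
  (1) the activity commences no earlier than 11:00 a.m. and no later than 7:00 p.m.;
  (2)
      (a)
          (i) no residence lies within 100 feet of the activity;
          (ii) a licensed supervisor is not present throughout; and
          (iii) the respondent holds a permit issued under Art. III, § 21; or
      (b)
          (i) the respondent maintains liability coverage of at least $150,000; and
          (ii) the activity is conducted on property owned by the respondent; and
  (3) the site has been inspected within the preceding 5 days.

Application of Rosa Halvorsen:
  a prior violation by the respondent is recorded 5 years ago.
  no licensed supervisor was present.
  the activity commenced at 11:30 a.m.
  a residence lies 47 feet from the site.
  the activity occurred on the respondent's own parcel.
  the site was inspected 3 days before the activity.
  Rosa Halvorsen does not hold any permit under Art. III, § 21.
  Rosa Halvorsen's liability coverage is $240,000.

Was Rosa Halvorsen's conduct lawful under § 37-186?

(1) start within hours — met.
(i) no residence in 100 ft — not satisfied.
(ii) not (supervisor present) — met.
(iii) holds permit — not met.
(a): F AND T AND F → false.
(i) coverage ≥ $150,000 — met.
(ii) own property — satisfied.
So (b) is satisfied (T AND T).
(2): F OR T → true.
(3) site inspected — met.
So Overall is satisfied (T AND T AND T).

Yes — lawful.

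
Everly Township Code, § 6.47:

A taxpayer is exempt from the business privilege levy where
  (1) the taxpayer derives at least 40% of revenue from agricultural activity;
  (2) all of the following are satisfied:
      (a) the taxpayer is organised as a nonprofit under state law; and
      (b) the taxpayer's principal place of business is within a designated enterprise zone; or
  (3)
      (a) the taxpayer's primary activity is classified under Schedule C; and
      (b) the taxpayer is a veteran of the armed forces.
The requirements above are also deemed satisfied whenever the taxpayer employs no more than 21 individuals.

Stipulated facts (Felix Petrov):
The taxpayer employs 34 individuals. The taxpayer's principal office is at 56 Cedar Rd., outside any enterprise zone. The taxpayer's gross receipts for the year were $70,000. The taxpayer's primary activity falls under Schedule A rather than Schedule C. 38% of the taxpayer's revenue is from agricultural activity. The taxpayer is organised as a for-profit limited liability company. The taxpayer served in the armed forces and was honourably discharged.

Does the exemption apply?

No — not exempt.

(1) ≥40% agricultural — not met.
(a) nonprofit — not met.
(b) in enterprise zone — not met.
So (2) is not satisfied (F AND F).
(a) Schedule C activity — fails.
(b) veteran — met.
(3): F AND T → false.
Overall: F OR F OR F → false.
Exception (≤ 21 employees) — not satisfied.
Result: main false OR exception false → false.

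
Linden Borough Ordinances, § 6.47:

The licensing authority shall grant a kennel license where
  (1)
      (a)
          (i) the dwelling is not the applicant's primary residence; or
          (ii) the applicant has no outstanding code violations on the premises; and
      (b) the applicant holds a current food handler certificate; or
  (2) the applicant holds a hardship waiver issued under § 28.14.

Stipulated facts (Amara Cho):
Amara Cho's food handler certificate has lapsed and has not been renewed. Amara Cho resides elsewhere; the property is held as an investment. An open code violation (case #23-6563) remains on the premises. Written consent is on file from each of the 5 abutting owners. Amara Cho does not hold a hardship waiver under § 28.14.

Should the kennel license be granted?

No — denied.

(i) not (primary residence) — met.
(ii) no code violations — not met.
(a): T OR F → true.
(b) food handler cert. — not satisfied.
(1): T AND F → false.
(2) hardship waiver — not met.
So Overall is not satisfied (F OR F).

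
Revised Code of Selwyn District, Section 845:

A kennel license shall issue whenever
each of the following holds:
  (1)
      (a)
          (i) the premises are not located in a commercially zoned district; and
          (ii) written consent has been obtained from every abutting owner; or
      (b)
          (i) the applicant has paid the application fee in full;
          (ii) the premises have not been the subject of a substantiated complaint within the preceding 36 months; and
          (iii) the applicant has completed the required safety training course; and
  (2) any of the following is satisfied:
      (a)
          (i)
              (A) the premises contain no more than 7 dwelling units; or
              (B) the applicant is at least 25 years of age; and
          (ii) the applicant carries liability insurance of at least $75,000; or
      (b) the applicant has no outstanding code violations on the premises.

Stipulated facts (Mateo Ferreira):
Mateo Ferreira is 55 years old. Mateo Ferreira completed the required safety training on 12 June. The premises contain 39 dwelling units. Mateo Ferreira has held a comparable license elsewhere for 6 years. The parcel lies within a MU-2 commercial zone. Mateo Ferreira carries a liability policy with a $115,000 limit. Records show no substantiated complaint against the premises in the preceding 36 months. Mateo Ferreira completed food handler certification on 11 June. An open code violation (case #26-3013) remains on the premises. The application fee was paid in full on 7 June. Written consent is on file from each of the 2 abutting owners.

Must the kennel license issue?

Yes — granted.

(i) not (commercially zoned) — fails.
(ii) all abutters consent — satisfied.
So (a) is not satisfied (F AND T).
(i) fee paid — holds.
(ii) no complaint in 36 mo. — satisfied.
(iii) safety training — met.
(b): T AND T AND T → true.
(1): F OR T → true.
(A) ≤ 7 units — not met.
(B) age ≥ 25 — satisfied.
(i) = F OR T = true.
(ii) insurance ≥ $75,000 — holds.
So (a) is satisfied (T AND T).
(b) no code violations — fails.
(2) = T OR F = true.
So Overall is satisfied (T AND T).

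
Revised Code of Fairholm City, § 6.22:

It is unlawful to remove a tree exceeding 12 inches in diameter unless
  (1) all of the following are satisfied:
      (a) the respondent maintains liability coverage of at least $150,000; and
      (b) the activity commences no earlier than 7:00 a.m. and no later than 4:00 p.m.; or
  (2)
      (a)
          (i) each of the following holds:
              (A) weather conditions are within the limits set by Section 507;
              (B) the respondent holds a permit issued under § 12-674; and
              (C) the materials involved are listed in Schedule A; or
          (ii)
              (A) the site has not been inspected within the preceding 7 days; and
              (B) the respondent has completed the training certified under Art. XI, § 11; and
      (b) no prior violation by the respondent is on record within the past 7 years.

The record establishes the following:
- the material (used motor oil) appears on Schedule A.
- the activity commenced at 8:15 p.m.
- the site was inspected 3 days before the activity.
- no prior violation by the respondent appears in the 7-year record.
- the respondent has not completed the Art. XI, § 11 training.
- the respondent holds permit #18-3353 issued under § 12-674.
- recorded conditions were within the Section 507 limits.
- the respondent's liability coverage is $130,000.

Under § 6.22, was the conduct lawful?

Yes — lawful.

(a) coverage ≥ $150,000 — not satisfied.
(b) start within hours — not met.
So (1) is not satisfied (F AND F).
(A) weather ok — holds.
(B) holds permit — met.
(C) Schedule A material — holds.
So (i) is satisfied (T AND T AND T).
(A) not (site inspected) — fails.
(B) training certified — fails.
So (ii) is not satisfied (F AND F).
So (a) is satisfied (T OR F).
(b) no prior violation — satisfied.
(2): T AND T → true.
Overall: F OR T → true.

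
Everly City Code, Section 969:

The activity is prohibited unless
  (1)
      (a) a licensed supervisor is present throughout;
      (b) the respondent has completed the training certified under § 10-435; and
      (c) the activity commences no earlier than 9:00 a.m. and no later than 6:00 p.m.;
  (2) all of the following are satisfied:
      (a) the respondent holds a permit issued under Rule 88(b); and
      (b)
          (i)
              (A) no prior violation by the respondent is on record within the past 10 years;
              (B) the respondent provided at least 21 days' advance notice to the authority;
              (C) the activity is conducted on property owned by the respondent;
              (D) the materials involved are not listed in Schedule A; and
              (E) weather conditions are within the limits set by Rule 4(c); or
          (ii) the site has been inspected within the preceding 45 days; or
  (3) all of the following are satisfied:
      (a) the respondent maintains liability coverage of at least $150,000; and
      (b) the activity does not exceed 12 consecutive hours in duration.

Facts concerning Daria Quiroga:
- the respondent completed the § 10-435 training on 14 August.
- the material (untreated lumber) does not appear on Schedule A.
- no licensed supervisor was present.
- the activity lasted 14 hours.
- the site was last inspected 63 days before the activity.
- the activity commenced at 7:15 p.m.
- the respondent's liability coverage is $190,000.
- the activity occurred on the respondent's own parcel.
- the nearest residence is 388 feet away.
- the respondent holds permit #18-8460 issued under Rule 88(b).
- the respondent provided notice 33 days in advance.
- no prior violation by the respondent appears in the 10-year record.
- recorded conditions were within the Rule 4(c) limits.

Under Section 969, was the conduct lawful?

Yes — lawful.

(a) supervisor present — not met.
(b) training certified — holds.
(c) start within hours — not satisfied.
So (1) is not satisfied (F AND T AND F).
(a) holds permit — holds.
(A) no prior violation — met.
(B) ≥21 days' notice — satisfied.
(C) own property — met.
(D) not (Schedule A material) — satisfied.
(E) weather ok — holds.
(i) = T AND T AND T AND T AND T = true.
(ii) site inspected — fails.
(b) = T OR F = true.
(2): T AND T → true.
(a) coverage ≥ $150,000 — holds.
(b) ≤ 12 hrs duration — fails.
(3): T AND F → false.
Overall: F OR T OR F → true.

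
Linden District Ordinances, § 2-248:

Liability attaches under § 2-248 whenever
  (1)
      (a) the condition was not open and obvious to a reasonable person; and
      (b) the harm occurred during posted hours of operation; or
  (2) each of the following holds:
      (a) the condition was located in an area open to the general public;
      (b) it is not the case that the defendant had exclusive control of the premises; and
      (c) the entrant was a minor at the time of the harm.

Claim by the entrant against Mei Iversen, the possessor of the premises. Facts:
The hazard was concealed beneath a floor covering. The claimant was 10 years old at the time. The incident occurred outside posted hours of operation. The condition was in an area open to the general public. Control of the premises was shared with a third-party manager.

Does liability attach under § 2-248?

Yes — liable.

(a) not open/obvious — holds.
(b) during posted hours — not satisfied.
So (1) is not satisfied (T AND F).
(a) public area — satisfied.
(b) not (exclusive control) — met.
(c) entrant a minor — satisfied.
(2) = T AND T AND T = true.
Overall = F OR T = true.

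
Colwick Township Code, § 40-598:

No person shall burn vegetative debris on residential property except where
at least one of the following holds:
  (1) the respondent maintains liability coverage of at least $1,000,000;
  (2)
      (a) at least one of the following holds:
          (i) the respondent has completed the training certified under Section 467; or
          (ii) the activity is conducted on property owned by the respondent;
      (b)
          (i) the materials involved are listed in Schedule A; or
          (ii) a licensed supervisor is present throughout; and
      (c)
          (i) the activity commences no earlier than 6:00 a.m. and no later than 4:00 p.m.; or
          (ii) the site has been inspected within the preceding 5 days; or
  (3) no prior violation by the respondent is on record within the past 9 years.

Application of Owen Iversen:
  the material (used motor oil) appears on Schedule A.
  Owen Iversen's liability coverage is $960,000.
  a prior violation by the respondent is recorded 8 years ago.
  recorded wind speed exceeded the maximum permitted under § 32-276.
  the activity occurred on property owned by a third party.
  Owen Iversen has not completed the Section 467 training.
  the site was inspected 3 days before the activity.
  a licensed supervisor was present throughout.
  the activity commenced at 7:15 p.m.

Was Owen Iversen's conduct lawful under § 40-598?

No — unlawful.

(1) coverage ≥ $1,000,000 — not met.
(i) training certified — not satisfied.
(ii) own property — not met.
So (a) is not satisfied (F OR F).
(i) Schedule A material — satisfied.
(ii) supervisor present — met.
(b) = T OR T = true.
(i) start within hours — not met.
(ii) site inspected — satisfied.
(c): F OR T → true.
(2): F AND T AND T → false.
(3) no prior violation — not satisfied.
Overall = F OR F OR F = false.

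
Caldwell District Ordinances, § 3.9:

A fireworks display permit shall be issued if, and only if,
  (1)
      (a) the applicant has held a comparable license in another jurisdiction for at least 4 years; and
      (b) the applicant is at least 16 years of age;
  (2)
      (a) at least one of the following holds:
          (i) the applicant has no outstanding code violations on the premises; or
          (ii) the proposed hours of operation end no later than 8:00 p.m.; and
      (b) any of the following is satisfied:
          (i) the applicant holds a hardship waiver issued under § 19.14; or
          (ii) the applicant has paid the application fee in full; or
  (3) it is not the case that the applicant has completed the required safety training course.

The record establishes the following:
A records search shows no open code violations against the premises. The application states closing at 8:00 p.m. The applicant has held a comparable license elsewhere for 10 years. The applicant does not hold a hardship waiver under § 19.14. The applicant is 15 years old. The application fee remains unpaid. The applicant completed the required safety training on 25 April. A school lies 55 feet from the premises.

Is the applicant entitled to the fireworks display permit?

No — denied.

(a) prior license ≥ 4 yr — satisfied.
(b) age ≥ 16 — fails.
So (1) is not satisfied (T AND F).
(i) no code violations — satisfied.
(ii) closes by 8 p.m. — holds.
So (a) is satisfied (T OR T).
(i) hardship waiver — not met.
(ii) fee paid — fails.
So (b) is not satisfied (F OR F).
So (2) is not satisfied (T AND F).
(3) not (safety training) — not met.
Overall: F OR F OR F → false.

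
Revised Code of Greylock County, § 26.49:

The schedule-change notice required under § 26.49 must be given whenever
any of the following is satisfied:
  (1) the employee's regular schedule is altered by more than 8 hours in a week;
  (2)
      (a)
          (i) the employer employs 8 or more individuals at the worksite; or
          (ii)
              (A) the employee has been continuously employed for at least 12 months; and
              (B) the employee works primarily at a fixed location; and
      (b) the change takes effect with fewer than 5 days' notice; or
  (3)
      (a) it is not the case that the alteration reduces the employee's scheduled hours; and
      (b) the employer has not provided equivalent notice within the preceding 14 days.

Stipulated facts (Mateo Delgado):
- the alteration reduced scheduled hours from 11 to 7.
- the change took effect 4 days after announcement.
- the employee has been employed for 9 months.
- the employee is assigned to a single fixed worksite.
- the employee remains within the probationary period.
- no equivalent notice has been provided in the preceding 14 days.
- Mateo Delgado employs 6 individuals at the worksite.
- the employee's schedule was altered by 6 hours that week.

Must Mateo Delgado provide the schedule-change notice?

(1) schedule shift > 8h — not satisfied.
(i) ≥ 8 at site — not satisfied.
(A) tenure ≥ 12 mo. — not satisfied.
(B) fixed location — holds.
(ii): F AND T → false.
So (a) is not satisfied (F OR F).
(b) < 5 days' notice — satisfied.
(2): F AND T → false.
(a) not (hours reduced) — not satisfied.
(b) no recent notice — holds.
(3) = F AND T = false.
Overall: F OR F OR F → false.

No — not required.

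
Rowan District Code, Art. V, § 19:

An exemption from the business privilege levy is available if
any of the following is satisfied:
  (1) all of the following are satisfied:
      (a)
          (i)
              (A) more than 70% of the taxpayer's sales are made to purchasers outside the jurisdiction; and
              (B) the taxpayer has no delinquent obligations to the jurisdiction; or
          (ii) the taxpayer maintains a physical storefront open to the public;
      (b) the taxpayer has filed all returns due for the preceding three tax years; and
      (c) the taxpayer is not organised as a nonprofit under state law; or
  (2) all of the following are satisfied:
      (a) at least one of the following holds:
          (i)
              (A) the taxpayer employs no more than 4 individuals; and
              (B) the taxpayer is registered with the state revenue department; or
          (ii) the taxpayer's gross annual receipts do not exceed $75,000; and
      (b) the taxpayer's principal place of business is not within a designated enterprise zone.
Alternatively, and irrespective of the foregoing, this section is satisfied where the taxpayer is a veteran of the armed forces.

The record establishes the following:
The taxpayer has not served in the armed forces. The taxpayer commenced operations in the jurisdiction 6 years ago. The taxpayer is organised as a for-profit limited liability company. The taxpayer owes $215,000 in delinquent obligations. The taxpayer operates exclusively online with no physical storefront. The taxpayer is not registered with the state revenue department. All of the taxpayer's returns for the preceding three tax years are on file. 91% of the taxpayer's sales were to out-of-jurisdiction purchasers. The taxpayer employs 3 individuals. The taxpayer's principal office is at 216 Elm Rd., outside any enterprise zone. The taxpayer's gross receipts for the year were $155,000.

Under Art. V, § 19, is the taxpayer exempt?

(A) >70% out-of-jur. sales — met.
(B) no delinquency — not satisfied.
(i): T AND F → false.
(ii) has storefront — not satisfied.
So (a) is not satisfied (F OR F).
(b) returns current — holds.
(c) not (nonprofit) — met.
So (1) is not satisfied (F AND T AND T).
(A) ≤ 4 employees — satisfied.
(B) state-registered — fails.
(i): T AND F → false.
(ii) receipts ≤ $75,000 — not met.
So (a) is not satisfied (F OR F).
(b) not (in enterprise zone) — holds.
(2): F AND T → false.
So Overall is not satisfied (F OR F).
Exception (veteran) — not satisfied.
Result: main false OR exception false → false.

No — not exempt.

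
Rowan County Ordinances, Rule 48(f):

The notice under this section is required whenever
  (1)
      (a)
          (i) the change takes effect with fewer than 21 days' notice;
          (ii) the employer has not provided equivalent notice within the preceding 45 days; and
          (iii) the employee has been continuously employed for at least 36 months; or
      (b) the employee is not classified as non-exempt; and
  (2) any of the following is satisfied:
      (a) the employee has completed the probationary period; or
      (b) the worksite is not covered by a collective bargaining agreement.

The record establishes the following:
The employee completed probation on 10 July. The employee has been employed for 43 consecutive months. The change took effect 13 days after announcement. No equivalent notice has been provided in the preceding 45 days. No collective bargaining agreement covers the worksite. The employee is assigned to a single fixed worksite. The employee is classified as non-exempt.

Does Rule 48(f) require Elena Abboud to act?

(i) < 21 days' notice — met.
(ii) no recent notice — met.
(iii) tenure ≥ 36 mo. — satisfied.
(a) = T AND T AND T = true.
(b) not (non-exempt) — not met.
(1) = T OR F = true.
(a) past probation — met.
(b) no CBA — holds.
So (2) is satisfied (T OR T).
So Overall is satisfied (T AND T).

Yes — required.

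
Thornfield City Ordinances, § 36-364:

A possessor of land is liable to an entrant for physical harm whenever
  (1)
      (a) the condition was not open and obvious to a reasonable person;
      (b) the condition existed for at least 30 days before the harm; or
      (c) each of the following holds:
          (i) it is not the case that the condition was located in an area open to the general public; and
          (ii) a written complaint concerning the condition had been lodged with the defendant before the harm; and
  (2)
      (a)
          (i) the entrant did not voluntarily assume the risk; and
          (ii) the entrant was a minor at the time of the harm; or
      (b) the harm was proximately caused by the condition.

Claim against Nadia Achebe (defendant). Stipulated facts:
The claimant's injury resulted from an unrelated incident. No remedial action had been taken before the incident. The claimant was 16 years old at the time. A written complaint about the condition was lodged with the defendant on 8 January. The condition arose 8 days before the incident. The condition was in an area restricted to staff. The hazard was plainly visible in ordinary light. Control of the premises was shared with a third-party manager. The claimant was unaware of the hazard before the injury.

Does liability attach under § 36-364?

(a) not open/obvious — not satisfied.
(b) condition ≥30 days old — not met.
(i) not (public area) — holds.
(ii) complaint lodged — met.
So (c) is satisfied (T AND T).
(1): F OR F OR T → true.
(i) no assumed risk — holds.
(ii) entrant a minor — satisfied.
(a) = T AND T = true.
(b) proximate cause — not met.
(2): T OR F → true.
So Overall is satisfied (T AND T).

Yes — liable.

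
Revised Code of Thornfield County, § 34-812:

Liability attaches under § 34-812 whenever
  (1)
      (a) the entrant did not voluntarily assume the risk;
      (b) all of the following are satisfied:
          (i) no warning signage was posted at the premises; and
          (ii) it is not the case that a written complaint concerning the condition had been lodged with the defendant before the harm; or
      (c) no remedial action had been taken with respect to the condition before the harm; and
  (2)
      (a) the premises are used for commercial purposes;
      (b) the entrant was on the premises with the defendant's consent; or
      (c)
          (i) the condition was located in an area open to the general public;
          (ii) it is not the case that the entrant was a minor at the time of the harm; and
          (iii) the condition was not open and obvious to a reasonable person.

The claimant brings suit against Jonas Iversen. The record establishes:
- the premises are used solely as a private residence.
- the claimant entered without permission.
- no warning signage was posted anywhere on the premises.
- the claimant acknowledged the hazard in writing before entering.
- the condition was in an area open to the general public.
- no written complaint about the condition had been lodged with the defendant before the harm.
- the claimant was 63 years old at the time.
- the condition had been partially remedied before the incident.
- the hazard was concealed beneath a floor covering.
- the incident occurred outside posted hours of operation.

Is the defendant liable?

Yes — liable.

(a) no assumed risk — not met.
(i) no signage posted — met.
(ii) not (complaint lodged) — met.
(b): T AND T → true.
(c) no remedial action — fails.
(1) = F OR T OR F = true.
(a) commercial use — not met.
(b) consent to enter — not satisfied.
(i) public area — holds.
(ii) not (entrant a minor) — satisfied.
(iii) not open/obvious — holds.
So (c) is satisfied (T AND T AND T).
So (2) is satisfied (F OR F OR T).
So Overall is satisfied (T AND T).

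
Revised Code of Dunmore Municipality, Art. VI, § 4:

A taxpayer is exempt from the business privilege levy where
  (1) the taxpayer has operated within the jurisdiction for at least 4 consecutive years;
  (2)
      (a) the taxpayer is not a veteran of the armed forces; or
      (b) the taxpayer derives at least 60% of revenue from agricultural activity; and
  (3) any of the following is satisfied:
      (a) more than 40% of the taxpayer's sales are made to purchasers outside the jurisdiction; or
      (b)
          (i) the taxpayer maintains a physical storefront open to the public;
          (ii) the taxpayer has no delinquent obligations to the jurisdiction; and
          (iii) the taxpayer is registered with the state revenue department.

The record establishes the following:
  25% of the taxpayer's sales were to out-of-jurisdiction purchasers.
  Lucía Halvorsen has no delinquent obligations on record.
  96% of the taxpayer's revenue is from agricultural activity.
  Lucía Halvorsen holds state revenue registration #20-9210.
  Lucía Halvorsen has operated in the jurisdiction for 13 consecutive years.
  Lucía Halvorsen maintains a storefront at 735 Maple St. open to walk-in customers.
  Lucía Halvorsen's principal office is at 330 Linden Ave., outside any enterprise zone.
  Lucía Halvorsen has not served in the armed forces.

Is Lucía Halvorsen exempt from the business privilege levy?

(1) ≥ 4 yrs in jurisdiction — met.
(a) not (veteran) — holds.
(b) ≥60% agricultural — met.
(2) = T OR T = true.
(a) >40% out-of-jur. sales — fails.
(i) has storefront — holds.
(ii) no delinquency — satisfied.
(iii) state-registered — holds.
So (b) is satisfied (T AND T AND T).
(3): F OR T → true.
So Overall is satisfied (T AND T AND T).

Yes — exempt.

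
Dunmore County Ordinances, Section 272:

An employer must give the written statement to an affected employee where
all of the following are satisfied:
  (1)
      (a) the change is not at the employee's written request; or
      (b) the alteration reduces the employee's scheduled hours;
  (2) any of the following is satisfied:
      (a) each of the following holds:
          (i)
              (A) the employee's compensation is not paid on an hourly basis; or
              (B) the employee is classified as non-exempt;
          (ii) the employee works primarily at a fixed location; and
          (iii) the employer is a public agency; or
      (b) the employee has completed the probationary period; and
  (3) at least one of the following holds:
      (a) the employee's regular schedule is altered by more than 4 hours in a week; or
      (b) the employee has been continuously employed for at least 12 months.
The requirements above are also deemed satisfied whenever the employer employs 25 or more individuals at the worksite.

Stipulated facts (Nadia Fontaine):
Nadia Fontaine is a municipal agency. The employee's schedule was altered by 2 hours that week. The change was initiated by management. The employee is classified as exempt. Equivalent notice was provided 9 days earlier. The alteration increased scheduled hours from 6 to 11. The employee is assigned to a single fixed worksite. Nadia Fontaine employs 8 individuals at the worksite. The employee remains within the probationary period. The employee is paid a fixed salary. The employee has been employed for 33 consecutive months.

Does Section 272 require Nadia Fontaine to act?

Yes — required.

(a) not employee-requested — satisfied.
(b) hours reduced — fails.
(1) = T OR F = true.
(A) not (hourly-paid) — met.
(B) non-exempt — not satisfied.
(i): T OR F → true.
(ii) fixed location — met.
(iii) public agency — met.
(a) = T AND T AND T = true.
(b) past probation — fails.
So (2) is satisfied (T OR F).
(a) schedule shift > 4h — not satisfied.
(b) tenure ≥ 12 mo. — satisfied.
(3): F OR T → true.
So Overall is satisfied (T AND T AND T).
Exception (≥ 25 at site) — not satisfied.
Result: main true OR exception false → true.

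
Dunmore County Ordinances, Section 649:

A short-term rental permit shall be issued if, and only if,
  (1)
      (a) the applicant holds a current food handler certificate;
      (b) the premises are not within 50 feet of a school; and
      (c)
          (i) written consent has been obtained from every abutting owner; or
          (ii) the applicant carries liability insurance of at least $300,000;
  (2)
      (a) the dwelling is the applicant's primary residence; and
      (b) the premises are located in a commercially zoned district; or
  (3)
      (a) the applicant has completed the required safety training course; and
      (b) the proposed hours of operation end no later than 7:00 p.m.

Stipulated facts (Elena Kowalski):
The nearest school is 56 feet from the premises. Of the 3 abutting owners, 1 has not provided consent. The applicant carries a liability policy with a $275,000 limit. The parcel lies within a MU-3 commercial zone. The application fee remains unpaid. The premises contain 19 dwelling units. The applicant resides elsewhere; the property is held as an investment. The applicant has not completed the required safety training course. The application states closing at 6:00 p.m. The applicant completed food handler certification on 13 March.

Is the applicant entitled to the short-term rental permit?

No — denied.

(a) food handler cert. — met.
(b) ≥50 ft from school — satisfied.
(i) all abutters consent — not met.
(ii) insurance ≥ $300,000 — not satisfied.
(c) = F OR F = false.
So (1) is not satisfied (T AND T AND F).
(a) primary residence — fails.
(b) commercially zoned — satisfied.
So (2) is not satisfied (F AND T).
(a) safety training — not met.
(b) closes by 7 p.m. — holds.
(3) = F AND T = false.
So Overall is not satisfied (F OR F OR F).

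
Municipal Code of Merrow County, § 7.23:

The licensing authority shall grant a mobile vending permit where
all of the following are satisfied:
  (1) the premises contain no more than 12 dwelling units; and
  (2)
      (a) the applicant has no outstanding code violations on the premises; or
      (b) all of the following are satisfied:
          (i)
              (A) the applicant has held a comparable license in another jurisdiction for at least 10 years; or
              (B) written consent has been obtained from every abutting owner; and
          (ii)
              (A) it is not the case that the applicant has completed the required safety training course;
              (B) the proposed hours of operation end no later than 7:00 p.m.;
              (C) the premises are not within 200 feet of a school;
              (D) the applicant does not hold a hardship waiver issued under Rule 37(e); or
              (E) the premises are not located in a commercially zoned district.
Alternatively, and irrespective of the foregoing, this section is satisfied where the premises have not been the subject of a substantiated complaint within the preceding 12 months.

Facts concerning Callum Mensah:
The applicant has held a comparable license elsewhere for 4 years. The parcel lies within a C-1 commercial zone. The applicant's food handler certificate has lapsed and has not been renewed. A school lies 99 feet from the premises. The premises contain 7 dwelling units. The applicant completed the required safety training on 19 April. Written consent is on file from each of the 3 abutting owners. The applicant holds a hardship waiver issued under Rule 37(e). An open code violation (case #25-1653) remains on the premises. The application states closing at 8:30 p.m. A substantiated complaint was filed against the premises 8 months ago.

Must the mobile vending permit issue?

No — denied.

(1) ≤ 12 units — holds.
(a) no code violations — fails.
(A) prior license ≥ 10 yr — not met.
(B) all abutters consent — holds.
(i): F OR T → true.
(A) not (safety training) — not met.
(B) closes by 7 p.m. — not satisfied.
(C) ≥200 ft from school — fails.
(D) not (hardship waiver) — not met.
(E) not (commercially zoned) — not satisfied.
(ii) = F OR F OR F OR F OR F = false.
(b) = T AND F = false.
(2): F OR F → false.
Overall: T AND F → false.
Exception (no complaint in 12 mo.) — not satisfied.
Result: main false OR exception false → false.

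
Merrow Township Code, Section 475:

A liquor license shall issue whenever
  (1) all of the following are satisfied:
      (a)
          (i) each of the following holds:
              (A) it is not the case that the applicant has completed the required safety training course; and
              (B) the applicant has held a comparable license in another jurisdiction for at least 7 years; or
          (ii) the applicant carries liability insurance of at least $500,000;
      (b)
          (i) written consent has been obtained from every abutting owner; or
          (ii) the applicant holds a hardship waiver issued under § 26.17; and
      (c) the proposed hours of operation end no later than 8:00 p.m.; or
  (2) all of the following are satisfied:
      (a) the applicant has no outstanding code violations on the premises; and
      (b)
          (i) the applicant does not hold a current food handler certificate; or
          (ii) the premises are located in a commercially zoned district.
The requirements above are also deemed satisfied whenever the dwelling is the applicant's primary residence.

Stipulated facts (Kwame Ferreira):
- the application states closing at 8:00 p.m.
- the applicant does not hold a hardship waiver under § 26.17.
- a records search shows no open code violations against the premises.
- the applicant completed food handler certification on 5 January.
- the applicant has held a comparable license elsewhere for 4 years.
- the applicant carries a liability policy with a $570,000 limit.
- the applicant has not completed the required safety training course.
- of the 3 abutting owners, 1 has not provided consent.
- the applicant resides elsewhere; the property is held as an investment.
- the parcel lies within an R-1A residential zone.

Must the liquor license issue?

No — denied.

(A) not (safety training) — satisfied.
(B) prior license ≥ 7 yr — fails.
So (i) is not satisfied (T AND F).
(ii) insurance ≥ $500,000 — holds.
(a) = F OR T = true.
(i) all abutters consent — not satisfied.
(ii) hardship waiver — not satisfied.
So (b) is not satisfied (F OR F).
(c) closes by 8 p.m. — holds.
(1) = T AND F AND T = false.
(a) no code violations — holds.
(i) not (food handler cert.) — not met.
(ii) commercially zoned — not met.
(b): F OR F → false.
(2) = T AND F = false.
So Overall is not satisfied (F OR F).
Exception (primary residence) — not satisfied.
Result: main false OR exception false → false.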